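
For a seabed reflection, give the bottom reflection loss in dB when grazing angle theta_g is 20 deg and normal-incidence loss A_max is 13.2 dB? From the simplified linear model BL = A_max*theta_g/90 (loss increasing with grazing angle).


BL = A_max * theta_g / 90 = 13.2 * 20 / 90 = 2.93

2.93 dB


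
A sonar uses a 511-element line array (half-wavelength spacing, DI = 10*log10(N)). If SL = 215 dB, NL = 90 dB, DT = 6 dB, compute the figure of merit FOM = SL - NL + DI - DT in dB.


146.08 dB


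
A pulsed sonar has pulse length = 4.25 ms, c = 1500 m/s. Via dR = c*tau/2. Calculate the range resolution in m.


dR = c*tau/2 = 1500 * 4.25e-3 / 2 = 3.1875

3.1875 m


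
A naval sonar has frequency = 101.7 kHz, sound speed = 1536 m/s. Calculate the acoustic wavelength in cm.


lambda = c/f = 1536 / 101700 = 0.0151 m = 1.51 cm

1.51 cm


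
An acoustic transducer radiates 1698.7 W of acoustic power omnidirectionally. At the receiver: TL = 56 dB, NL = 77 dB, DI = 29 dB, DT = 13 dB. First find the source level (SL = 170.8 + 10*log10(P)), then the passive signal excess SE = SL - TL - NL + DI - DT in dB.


Step 1: SL = 170.8 + 10*log10(1698.7) = 203.1 dB
Step 2: SE = SL - TL - NL + DI - DT = 203.1 - 56 - 77 + 29 - 13 = 86.1

86.1 dB


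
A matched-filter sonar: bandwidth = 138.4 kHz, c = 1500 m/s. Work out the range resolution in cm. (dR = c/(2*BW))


dR = c/(2*BW) = 1500 / (2 * 138.4e3) = 0.0054 m = 0.54 cm

0.54 cm


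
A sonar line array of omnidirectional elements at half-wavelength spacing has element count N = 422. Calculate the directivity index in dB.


26.25 dB


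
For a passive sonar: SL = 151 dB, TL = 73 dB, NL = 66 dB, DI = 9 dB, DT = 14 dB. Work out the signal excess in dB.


SE = SL - TL - NL + DI - DT = 151 - 73 - 66 + 9 - 14 = 7

7 dB


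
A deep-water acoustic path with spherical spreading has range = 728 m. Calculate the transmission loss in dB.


57.24 dB


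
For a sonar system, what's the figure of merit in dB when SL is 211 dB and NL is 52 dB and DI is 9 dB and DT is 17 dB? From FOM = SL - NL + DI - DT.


151 dB


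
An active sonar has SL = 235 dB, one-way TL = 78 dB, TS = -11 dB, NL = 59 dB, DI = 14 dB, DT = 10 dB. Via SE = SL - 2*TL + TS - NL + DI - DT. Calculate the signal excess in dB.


13 dB


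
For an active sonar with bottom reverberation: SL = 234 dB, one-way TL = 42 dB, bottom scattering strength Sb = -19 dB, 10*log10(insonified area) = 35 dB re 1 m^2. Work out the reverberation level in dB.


166 dB


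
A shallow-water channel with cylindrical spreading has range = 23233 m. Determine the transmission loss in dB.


TL = 10*log10(23233) = 43.66

43.66 dB


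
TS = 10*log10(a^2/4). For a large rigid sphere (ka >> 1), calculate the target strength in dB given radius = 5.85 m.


9.32 dB


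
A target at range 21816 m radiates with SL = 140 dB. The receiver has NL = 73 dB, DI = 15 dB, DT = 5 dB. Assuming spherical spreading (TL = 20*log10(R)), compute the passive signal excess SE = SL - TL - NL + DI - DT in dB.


Step 1: TL = 20*log10(21816) = 86.78 dB
Step 2: SE = 140 - 86.78 - 73 + 15 - 5 = -9.78

-9.78 dB


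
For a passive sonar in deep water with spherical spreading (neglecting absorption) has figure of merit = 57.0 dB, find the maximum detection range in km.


0.71 km


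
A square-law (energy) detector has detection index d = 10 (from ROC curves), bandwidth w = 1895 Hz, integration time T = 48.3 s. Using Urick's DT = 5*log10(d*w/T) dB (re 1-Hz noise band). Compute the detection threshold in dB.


DT = 5*log10(d*w/T) = 5*log10(10 * 1895 / 48.3) = 5*log10(392.34) = 12.97

12.97 dB


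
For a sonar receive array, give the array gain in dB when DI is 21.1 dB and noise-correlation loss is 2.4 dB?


AG = DI - L_corr = 21.1 - 2.4 = 18.7

18.7 dB


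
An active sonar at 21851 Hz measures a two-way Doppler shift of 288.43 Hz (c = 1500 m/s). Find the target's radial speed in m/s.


9.9 m/s


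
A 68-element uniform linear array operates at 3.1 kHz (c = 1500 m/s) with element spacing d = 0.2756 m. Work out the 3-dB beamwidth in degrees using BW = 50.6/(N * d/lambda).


Step 1: lambda = 1500/3100 = 0.48387 m
Step 2: d/lambda = 0.2756/0.48387 = 0.5696
Step 3: BW = 50.6/(N * d/lambda) = 50.6/(68 * 0.5696) = 1.31

1.31 deg


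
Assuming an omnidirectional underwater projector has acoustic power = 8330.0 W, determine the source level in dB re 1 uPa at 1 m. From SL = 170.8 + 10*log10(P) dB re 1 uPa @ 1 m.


210.01 dB


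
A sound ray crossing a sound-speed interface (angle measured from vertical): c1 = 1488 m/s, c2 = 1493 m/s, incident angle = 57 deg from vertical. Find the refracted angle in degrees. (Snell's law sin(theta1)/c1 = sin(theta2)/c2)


57.3 deg


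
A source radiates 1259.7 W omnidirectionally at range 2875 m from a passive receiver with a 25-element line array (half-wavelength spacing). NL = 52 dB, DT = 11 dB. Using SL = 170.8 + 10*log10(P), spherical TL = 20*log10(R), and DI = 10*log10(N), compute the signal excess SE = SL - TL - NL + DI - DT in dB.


Step 1: SL = 170.8 + 10*log10(1259.7) = 201.8 dB
Step 2: TL = 20*log10(2875) = 69.17 dB
Step 3: DI = 10*log10(25) = 13.98 dB
Step 4: SE = SL - TL - NL + DI - DT = 201.8 - 69.17 - 52 + 13.98 - 11 = 83.61

83.61 dB


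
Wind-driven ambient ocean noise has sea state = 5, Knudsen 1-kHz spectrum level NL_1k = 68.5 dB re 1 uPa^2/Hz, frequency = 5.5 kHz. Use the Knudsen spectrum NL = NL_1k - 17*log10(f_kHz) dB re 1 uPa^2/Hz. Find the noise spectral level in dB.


NL = NL_1k - 17*log10(f_kHz) = 68.5 - 17*log10(5.5) = 68.5 - (12.59) = 55.91

55.91 dB


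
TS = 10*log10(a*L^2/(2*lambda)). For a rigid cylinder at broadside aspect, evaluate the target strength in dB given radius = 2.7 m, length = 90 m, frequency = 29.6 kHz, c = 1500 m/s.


53.34 dB


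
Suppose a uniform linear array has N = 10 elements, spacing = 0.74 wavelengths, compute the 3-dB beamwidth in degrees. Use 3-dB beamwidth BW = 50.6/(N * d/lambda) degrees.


6.84 deg


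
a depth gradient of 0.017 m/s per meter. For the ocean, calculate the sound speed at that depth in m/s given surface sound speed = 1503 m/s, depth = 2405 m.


1543.885 m/s


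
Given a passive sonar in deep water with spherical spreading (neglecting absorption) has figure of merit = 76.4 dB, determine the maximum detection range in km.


At max range FOM = TL, so 20*log10(R) = 76.4
R = 10^(76.4/20) = 6606.93 m = 6.61 km

6.61 km


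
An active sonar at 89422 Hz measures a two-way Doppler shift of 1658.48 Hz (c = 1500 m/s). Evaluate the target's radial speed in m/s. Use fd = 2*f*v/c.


From fd = 2*f*v/c, v = c*fd/(2*f) = 1500 * 1658.48 / (2*89422) = 13.91

13.91 m/s


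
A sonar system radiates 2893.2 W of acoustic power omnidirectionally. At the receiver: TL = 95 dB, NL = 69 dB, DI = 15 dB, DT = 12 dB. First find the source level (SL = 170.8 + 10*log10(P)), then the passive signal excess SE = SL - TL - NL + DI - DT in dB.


Step 1: SL = 170.8 + 10*log10(2893.2) = 205.41 dB
Step 2: SE = SL - TL - NL + DI - DT = 205.41 - 95 - 69 + 15 - 12 = 44.41

44.41 dB


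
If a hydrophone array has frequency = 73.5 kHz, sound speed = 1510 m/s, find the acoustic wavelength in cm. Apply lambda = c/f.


lambda = c/f = 1510 / 73500 = 0.0205 m = 2.05 cm

2.05 cm


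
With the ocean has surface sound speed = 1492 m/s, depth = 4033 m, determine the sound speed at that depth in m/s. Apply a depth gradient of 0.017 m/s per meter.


c = 1492 + 0.017 * 4033 = 1560.561

1560.561 m/s


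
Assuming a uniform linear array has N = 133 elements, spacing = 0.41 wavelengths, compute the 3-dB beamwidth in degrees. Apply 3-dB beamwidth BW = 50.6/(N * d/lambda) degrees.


BW = 50.6 / (133 * 0.41) = 50.6 / 54.53 = 0.93

0.93 deg


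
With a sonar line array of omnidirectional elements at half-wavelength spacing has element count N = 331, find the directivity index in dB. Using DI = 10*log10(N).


DI = 10*log10(331) = 25.2

25.2 dB


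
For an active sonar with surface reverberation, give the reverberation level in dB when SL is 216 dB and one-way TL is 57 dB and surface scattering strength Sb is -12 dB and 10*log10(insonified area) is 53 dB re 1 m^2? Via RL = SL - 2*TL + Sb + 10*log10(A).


143 dB


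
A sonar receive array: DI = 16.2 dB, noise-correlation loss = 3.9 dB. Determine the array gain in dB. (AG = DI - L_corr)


AG = DI - L_corr = 16.2 - 3.9 = 12.3

12.3 dB


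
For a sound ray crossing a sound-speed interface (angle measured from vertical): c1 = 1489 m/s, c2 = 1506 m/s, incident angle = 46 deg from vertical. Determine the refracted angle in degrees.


sin(theta2) = (c2/c1)*sin(theta1) = (1506/1489)*sin(46 deg) = 0.72755
theta2 = arcsin(0.72755) = 46.68

46.68 deg


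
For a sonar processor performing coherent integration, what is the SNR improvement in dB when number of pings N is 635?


Gain = 10*log10(635) = 28.03

28.03 dB


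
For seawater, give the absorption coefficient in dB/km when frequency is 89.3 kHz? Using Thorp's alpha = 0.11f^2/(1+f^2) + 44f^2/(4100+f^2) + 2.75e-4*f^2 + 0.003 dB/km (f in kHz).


31.365 dB/km


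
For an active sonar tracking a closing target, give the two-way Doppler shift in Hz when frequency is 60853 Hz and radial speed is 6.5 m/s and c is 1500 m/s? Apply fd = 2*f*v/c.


fd = 2*f*v/c = 2 * 60853 * 6.5 / 1500 = 527.39

527.39 Hz


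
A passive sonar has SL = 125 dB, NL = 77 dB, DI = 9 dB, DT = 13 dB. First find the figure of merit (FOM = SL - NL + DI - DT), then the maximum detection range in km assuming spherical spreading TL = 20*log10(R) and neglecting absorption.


Step 1: FOM = SL - NL + DI - DT = 125 - 77 + 9 - 13 = 44 dB
Step 2: at max range FOM = TL = 20*log10(R), so R = 10^(44/20) = 158.49 m = 0.16 km

0.16 km


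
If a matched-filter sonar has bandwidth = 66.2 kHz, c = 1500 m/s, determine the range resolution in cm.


1.13 cm


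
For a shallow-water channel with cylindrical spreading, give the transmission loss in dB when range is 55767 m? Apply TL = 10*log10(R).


TL = 10*log10(55767) = 47.46

47.46 dB


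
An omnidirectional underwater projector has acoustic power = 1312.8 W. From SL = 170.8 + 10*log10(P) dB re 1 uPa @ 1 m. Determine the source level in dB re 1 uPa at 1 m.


201.98 dB


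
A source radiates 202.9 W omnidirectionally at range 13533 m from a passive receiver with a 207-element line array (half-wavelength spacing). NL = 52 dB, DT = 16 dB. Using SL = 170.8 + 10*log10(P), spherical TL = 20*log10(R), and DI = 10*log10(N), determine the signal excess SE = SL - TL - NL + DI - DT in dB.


66.4 dB


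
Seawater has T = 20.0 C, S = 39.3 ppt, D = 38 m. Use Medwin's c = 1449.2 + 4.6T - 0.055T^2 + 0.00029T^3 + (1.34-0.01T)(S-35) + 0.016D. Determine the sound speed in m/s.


c = 1449.2 + 4.6*20.0 - 0.055*20.0^2 + 0.00029*20.0^3 + (1.34 - 0.01*20.0)*(39.3 - 35) + 0.016*38 = 1527.03

1527.03 m/s


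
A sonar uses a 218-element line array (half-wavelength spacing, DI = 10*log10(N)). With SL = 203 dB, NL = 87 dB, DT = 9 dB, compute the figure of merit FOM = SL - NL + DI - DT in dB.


Step 1: DI = 10*log10(218) = 23.38 dB
Step 2: FOM = SL - NL + DI - DT = 203 - 87 + 23.38 - 9 = 130.38

130.38 dB


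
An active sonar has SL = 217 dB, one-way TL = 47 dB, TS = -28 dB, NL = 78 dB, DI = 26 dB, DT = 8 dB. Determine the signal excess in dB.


SE = SL - 2*TL + TS - NL + DI - DT = 217 - 2*47 + (-28) - 78 + 26 - 8 = 35

35 dB


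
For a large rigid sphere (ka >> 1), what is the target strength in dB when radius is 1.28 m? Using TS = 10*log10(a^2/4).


TS = 10*log10(1.28^2 / 4) = 10*log10(0.4096) = -3.88

-3.88 dB


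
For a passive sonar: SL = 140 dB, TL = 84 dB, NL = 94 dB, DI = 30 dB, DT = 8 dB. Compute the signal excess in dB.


SE = SL - TL - NL + DI - DT = 140 - 84 - 94 + 30 - 8 = -16

-16 dB


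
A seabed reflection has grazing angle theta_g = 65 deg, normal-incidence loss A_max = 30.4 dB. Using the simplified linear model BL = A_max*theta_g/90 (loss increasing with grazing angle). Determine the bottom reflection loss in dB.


21.96 dB


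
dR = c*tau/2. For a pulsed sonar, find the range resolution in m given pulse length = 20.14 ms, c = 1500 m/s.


15.105 m


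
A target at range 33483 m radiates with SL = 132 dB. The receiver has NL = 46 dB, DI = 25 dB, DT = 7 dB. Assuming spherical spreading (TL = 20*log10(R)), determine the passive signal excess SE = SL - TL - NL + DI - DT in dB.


Step 1: TL = 20*log10(33483) = 90.5 dB
Step 2: SE = 132 - 90.5 - 46 + 25 - 7 = 13.5

13.5 dB


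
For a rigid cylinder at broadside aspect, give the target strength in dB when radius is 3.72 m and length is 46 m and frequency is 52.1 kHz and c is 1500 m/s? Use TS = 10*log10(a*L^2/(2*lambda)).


lambda = 1500/52100 = 0.02879 m
TS = 10*log10(3.72*46^2/(2*0.02879)) = 51.36

51.36 dB


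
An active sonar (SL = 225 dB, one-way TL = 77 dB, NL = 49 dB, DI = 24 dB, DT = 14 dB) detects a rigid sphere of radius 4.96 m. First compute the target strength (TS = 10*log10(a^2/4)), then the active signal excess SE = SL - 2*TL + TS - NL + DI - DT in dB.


Step 1: TS = 10*log10(4.96^2/4) = 7.89 dB
Step 2: SE = SL - 2*TL + TS - NL + DI - DT = 225 - 2*77 + (7.89) - 49 + 24 - 14 = 39.89

39.89 dB


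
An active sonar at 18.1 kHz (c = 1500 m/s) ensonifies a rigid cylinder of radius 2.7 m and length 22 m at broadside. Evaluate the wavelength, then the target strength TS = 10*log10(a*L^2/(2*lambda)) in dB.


Step 1: lambda = c/f = 1500/18100 = 0.08287 m
Step 2: TS = 10*log10(a*L^2/(2*lambda)) = 10*log10(2.7*22^2/(2*0.08287)) = 38.97

38.97 dB


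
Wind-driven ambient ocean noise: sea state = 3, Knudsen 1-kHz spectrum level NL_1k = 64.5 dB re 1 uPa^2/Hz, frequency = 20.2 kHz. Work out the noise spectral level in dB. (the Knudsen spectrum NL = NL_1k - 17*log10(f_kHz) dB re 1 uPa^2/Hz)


NL = NL_1k - 17*log10(f_kHz) = 64.5 - 17*log10(20.2) = 64.5 - (22.19) = 42.31

42.31 dB


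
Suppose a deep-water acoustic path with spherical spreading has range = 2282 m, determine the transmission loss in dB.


TL = 20*log10(2282) = 67.17

67.17 dB


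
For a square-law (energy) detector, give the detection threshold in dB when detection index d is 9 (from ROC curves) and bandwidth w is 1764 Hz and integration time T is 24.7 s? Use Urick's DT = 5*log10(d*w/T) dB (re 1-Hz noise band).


DT = 5*log10(d*w/T) = 5*log10(9 * 1764 / 24.7) = 5*log10(642.75) = 14.04

14.04 dB


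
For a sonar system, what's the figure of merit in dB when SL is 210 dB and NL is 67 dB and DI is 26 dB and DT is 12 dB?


FOM = SL - NL + DI - DT = 210 - 67 + 26 - 12 = 157

157 dB


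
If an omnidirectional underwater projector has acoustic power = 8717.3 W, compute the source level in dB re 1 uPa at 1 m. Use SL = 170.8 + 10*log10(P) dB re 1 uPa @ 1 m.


SL = 170.8 + 10*log10(8717.3) = 170.8 + 39.4 = 210.2

210.2 dB


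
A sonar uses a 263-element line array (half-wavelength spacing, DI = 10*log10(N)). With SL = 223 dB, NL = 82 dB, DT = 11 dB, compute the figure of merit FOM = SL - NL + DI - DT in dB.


Step 1: DI = 10*log10(263) = 24.2 dB
Step 2: FOM = SL - NL + DI - DT = 223 - 82 + 24.2 - 11 = 154.2

154.2 dB


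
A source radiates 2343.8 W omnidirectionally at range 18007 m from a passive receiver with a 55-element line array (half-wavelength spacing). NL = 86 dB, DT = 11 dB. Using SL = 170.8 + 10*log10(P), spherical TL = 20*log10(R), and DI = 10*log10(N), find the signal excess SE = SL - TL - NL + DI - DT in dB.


Step 1: SL = 170.8 + 10*log10(2343.8) = 204.5 dB
Step 2: TL = 20*log10(18007) = 85.11 dB
Step 3: DI = 10*log10(55) = 17.4 dB
Step 4: SE = SL - TL - NL + DI - DT = 204.5 - 85.11 - 86 + 17.4 - 11 = 39.79

39.79 dB


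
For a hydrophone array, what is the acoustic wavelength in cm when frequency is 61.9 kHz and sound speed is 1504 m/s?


2.43 cm


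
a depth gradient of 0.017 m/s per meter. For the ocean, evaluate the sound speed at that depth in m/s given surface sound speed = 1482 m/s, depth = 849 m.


c = 1482 + 0.017 * 849 = 1496.433

1496.433 m/s


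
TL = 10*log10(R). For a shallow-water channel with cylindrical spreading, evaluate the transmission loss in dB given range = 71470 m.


TL = 10*log10(71470) = 48.54

48.54 dB


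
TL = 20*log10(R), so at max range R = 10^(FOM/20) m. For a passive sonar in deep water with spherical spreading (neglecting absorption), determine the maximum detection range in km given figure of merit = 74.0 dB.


At max range FOM = TL, so 20*log10(R) = 74.0
R = 10^(74.0/20) = 5011.87 m = 5.01 km

5.01 km


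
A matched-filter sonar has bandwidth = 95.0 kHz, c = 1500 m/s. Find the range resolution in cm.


dR = c/(2*BW) = 1500 / (2 * 95.0e3) = 0.0079 m = 0.79 cm

0.79 cm


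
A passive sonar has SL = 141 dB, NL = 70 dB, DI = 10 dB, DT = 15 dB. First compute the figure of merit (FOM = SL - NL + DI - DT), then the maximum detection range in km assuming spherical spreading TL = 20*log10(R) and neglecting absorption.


Step 1: FOM = SL - NL + DI - DT = 141 - 70 + 10 - 15 = 66 dB
Step 2: at max range FOM = TL = 20*log10(R), so R = 10^(66/20) = 1995.26 m = 2.0 km

2.0 km


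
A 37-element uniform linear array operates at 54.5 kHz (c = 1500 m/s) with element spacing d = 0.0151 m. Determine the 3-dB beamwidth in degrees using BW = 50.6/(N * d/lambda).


Step 1: lambda = 1500/54500 = 0.02752 m
Step 2: d/lambda = 0.0151/0.02752 = 0.5487
Step 3: BW = 50.6/(N * d/lambda) = 50.6/(37 * 0.5487) = 2.49

2.49 deg


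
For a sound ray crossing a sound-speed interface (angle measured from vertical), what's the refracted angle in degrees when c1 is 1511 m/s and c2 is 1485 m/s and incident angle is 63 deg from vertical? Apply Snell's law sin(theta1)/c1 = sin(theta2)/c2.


sin(theta2) = (c2/c1)*sin(theta1) = (1485/1511)*sin(63 deg) = 0.87567
theta2 = arcsin(0.87567) = 61.12

61.12 deg


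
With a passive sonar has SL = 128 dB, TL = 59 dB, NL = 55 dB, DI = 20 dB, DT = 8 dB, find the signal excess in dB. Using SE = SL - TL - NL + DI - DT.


SE = SL - TL - NL + DI - DT = 128 - 59 - 55 + 20 - 8 = 26

26 dB


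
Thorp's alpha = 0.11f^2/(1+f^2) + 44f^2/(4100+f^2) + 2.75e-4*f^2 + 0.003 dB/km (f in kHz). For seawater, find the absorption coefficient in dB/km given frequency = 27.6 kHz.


f^2 = 761.76
alpha = 0.11*761.76/(1+761.76) + 44*761.76/(4100+761.76) + 2.75e-4*761.76 + 0.003 = 7.216

7.216 dB/km


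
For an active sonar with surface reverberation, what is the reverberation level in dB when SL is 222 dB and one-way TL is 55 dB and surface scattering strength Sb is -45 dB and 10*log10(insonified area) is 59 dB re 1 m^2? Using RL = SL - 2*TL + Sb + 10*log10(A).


RL = SL - 2*TL + Sb + 10*log10(A) = 222 - 2*55 + (-45) + 59 = 126

126 dB


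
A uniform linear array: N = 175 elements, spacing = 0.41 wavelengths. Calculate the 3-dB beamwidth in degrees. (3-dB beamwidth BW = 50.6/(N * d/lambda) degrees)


BW = 50.6 / (175 * 0.41) = 50.6 / 71.75 = 0.71

0.71 deg


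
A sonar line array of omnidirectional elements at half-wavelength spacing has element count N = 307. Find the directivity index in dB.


DI = 10*log10(307) = 24.87

24.87 dB


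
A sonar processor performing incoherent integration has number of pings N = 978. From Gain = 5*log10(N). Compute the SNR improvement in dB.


14.95 dB


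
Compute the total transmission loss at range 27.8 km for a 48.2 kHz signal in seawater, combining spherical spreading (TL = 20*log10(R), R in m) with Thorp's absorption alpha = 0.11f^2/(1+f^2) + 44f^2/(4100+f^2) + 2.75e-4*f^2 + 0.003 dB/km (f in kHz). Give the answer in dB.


Step 1 (Thorp): alpha = 0.11*2323.24/(1+2323.24) + 44*2323.24/(4100+2323.24) + 2.75e-4*2323.24 + 0.003 = 16.6663 dB/km
Step 2: TL_spread = 20*log10(27800) = 88.88 dB
Step 3: TL_abs = alpha*R = 16.6663 * 27.8 = 463.32 dB
Step 4: TL_total = 88.88 + 463.32 = 552.2

552.2 dB


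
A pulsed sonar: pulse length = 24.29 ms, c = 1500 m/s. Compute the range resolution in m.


dR = c*tau/2 = 1500 * 24.29e-3 / 2 = 18.2175

18.2175 m


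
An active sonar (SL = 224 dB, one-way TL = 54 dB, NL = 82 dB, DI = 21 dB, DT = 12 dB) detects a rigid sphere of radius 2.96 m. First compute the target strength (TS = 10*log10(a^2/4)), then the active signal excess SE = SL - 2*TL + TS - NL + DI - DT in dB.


Step 1: TS = 10*log10(2.96^2/4) = 3.41 dB
Step 2: SE = SL - 2*TL + TS - NL + DI - DT = 224 - 2*54 + (3.41) - 82 + 21 - 12 = 46.41

46.41 dB


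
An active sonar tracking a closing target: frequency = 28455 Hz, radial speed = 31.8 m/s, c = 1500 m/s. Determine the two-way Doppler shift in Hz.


1206.49 Hz


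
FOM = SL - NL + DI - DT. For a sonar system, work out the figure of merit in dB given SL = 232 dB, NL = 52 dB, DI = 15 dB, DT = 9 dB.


FOM = SL - NL + DI - DT = 232 - 52 + 15 - 9 = 186

186 dB


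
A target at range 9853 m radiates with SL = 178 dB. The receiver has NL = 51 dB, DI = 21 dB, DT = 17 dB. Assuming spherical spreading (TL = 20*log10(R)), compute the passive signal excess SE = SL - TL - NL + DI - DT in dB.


Step 1: TL = 20*log10(9853) = 79.87 dB
Step 2: SE = 178 - 79.87 - 51 + 21 - 17 = 51.13

51.13 dB


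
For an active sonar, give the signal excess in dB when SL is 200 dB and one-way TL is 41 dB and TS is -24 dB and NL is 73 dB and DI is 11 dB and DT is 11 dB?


SE = SL - 2*TL + TS - NL + DI - DT = 200 - 2*41 + (-24) - 73 + 11 - 11 = 21

21 dB


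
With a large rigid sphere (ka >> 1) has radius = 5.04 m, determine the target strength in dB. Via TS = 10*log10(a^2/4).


TS = 10*log10(5.04^2 / 4) = 10*log10(6.3504) = 8.03

8.03 dB


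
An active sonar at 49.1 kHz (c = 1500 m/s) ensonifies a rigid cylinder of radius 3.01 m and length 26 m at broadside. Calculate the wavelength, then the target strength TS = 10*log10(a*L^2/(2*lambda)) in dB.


Step 1: lambda = c/f = 1500/49100 = 0.03055 m
Step 2: TS = 10*log10(a*L^2/(2*lambda)) = 10*log10(3.01*26^2/(2*0.03055)) = 45.22

45.22 dB


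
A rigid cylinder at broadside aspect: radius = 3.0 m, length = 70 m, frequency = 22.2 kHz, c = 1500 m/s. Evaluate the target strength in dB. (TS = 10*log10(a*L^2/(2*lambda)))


lambda = 1500/22200 = 0.06757 m
TS = 10*log10(3.0*70^2/(2*0.06757)) = 50.37

50.37 dB


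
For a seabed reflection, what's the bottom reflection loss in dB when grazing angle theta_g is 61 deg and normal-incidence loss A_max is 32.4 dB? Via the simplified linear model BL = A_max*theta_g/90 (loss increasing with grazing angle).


BL = A_max * theta_g / 90 = 32.4 * 61 / 90 = 21.96

21.96 dB


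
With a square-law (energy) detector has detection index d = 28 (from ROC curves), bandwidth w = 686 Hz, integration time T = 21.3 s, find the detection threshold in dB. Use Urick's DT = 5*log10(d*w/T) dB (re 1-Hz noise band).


14.78 dB


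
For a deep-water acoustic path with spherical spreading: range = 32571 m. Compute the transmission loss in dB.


TL = 20*log10(32571) = 90.26

90.26 dB


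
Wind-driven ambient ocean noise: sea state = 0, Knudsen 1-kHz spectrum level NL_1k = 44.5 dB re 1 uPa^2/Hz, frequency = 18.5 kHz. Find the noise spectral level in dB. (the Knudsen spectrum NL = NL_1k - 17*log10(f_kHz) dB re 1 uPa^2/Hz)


22.96 dB


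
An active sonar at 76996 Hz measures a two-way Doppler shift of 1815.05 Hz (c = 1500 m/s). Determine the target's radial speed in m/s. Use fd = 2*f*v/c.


From fd = 2*f*v/c, v = c*fd/(2*f) = 1500 * 1815.05 / (2*76996) = 17.68

17.68 m/s


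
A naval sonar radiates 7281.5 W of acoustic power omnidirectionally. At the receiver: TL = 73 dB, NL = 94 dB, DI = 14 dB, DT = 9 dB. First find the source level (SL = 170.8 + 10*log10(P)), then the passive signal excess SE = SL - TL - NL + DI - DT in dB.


Step 1: SL = 170.8 + 10*log10(7281.5) = 209.42 dB
Step 2: SE = SL - TL - NL + DI - DT = 209.42 - 73 - 94 + 14 - 9 = 47.42

47.42 dB


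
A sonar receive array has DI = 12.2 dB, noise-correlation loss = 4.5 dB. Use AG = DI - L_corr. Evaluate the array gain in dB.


AG = DI - L_corr = 12.2 - 4.5 = 7.7

7.7 dB


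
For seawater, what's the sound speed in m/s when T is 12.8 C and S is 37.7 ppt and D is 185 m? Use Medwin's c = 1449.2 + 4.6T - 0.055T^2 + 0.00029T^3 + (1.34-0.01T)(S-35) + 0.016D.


c = 1449.2 + 4.6*12.8 - 0.055*12.8^2 + 0.00029*12.8^3 + (1.34 - 0.01*12.8)*(37.7 - 35) + 0.016*185 = 1505.91

1505.91 m/s


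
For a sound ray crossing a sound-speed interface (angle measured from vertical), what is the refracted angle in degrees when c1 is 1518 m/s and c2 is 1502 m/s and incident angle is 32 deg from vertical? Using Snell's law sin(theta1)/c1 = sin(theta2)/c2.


sin(theta2) = (c2/c1)*sin(theta1) = (1502/1518)*sin(32 deg) = 0.52433
theta2 = arcsin(0.52433) = 31.62

31.62 deg


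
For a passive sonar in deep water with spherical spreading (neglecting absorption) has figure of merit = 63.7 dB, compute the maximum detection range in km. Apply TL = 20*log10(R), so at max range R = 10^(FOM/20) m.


At max range FOM = TL, so 20*log10(R) = 63.7
R = 10^(63.7/20) = 1531.09 m = 1.53 km

1.53 km


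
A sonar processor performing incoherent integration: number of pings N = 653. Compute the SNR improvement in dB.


Gain = 5*log10(653) = 14.07

14.07 dB


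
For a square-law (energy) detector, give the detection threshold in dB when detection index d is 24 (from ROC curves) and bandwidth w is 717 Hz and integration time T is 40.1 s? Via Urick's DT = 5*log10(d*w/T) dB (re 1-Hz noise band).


13.16 dB


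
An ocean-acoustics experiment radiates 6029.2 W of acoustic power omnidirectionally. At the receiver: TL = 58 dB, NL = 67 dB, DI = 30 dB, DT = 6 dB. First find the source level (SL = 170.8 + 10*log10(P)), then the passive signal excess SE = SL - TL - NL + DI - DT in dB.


Step 1: SL = 170.8 + 10*log10(6029.2) = 208.6 dB
Step 2: SE = SL - TL - NL + DI - DT = 208.6 - 58 - 67 + 30 - 6 = 107.6

107.6 dB


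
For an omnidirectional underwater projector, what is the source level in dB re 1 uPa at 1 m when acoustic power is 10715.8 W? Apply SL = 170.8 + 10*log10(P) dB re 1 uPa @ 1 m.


SL = 170.8 + 10*log10(10715.8) = 170.8 + 40.3 = 211.1

211.1 dB


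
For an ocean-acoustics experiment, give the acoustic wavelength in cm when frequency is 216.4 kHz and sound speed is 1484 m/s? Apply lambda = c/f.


lambda = c/f = 1484 / 216400 = 0.0069 m = 0.69 cm

0.69 cm


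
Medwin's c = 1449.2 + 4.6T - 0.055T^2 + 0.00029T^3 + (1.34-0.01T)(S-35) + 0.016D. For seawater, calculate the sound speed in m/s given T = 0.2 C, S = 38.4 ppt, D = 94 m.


1456.17 m/s


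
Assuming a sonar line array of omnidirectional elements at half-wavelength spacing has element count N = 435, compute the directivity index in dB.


26.38 dB


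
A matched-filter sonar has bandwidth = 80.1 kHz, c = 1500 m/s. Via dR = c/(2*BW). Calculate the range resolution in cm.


0.94 cm


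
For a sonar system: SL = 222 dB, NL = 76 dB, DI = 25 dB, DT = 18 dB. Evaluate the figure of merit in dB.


153 dB


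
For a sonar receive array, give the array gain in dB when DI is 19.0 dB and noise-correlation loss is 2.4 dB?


AG = DI - L_corr = 19.0 - 2.4 = 16.6

16.6 dB


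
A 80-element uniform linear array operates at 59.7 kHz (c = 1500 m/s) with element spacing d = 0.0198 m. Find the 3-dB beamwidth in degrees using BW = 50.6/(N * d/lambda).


Step 1: lambda = 1500/59700 = 0.02513 m
Step 2: d/lambda = 0.0198/0.02513 = 0.7879
Step 3: BW = 50.6/(N * d/lambda) = 50.6/(80 * 0.7879) = 0.8

0.8 deg


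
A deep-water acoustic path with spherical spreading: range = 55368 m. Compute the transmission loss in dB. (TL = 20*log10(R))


94.87 dB


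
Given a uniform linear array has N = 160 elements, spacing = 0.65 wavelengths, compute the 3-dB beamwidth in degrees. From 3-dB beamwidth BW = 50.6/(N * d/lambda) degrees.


BW = 50.6 / (160 * 0.65) = 50.6 / 104.0 = 0.49

0.49 deg


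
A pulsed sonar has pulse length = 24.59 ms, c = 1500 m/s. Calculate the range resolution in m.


dR = c*tau/2 = 1500 * 24.59e-3 / 2 = 18.4425

18.4425 m


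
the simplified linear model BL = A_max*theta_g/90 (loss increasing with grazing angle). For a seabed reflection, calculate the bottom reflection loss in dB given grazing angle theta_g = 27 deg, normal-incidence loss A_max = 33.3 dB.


BL = A_max * theta_g / 90 = 33.3 * 27 / 90 = 9.99

9.99 dB


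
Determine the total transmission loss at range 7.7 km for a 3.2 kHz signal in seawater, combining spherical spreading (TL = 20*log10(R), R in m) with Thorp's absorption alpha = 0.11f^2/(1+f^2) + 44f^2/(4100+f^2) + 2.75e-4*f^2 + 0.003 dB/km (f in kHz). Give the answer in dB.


Step 1 (Thorp): alpha = 0.11*10.24/(1+10.24) + 44*10.24/(4100+10.24) + 2.75e-4*10.24 + 0.003 = 0.2156 dB/km
Step 2: TL_spread = 20*log10(7700) = 77.73 dB
Step 3: TL_abs = alpha*R = 0.2156 * 7.7 = 1.66 dB
Step 4: TL_total = 77.73 + 1.66 = 79.39

79.39 dB


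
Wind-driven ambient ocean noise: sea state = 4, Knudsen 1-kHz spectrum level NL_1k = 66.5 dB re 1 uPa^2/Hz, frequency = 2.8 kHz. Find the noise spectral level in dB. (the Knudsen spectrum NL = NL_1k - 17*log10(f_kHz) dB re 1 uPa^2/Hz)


58.9 dB


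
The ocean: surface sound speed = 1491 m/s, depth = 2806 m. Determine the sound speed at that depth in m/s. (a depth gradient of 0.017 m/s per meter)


c = 1491 + 0.017 * 2806 = 1538.702

1538.702 m/s


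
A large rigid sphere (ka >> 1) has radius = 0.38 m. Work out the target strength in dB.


TS = 10*log10(0.38^2 / 4) = 10*log10(0.0361) = -14.42

-14.42 dB


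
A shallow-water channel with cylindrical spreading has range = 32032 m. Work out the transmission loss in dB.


TL = 10*log10(32032) = 45.06

45.06 dB


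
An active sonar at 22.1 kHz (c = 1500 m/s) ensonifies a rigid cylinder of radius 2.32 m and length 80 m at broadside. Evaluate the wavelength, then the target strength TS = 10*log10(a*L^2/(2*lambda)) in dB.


Step 1: lambda = c/f = 1500/22100 = 0.06787 m
Step 2: TS = 10*log10(a*L^2/(2*lambda)) = 10*log10(2.32*80^2/(2*0.06787)) = 50.39

50.39 dB


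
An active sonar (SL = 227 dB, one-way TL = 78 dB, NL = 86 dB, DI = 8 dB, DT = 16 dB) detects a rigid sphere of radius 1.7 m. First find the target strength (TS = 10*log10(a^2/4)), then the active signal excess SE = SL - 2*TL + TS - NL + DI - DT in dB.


Step 1: TS = 10*log10(1.7^2/4) = -1.41 dB
Step 2: SE = SL - 2*TL + TS - NL + DI - DT = 227 - 2*78 + (-1.41) - 86 + 8 - 16 = -24.41

-24.41 dB


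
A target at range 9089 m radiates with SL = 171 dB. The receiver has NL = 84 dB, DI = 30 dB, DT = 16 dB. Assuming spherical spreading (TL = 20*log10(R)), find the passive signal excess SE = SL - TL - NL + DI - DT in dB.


21.83 dB


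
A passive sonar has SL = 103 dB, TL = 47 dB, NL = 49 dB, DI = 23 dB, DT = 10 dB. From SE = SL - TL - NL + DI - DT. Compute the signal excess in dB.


SE = SL - TL - NL + DI - DT = 103 - 47 - 49 + 23 - 10 = 20

20 dB


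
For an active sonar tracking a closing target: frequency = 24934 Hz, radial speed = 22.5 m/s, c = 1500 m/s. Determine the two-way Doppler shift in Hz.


fd = 2*f*v/c = 2 * 24934 * 22.5 / 1500 = 748.02

748.02 Hz


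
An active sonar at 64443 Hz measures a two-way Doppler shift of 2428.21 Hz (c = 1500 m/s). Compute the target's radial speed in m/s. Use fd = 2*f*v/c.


From fd = 2*f*v/c, v = c*fd/(2*f) = 1500 * 2428.21 / (2*64443) = 28.26

28.26 m/s


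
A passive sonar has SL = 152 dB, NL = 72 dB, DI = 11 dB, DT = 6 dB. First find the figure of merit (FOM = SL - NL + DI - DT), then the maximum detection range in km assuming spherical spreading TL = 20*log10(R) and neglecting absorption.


Step 1: FOM = SL - NL + DI - DT = 152 - 72 + 11 - 6 = 85 dB
Step 2: at max range FOM = TL = 20*log10(R), so R = 10^(85/20) = 17782.79 m = 17.78 km

17.78 km


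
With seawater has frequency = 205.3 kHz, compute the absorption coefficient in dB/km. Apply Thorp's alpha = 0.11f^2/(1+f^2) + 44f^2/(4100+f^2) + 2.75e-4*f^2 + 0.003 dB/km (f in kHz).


f^2 = 42148.09
alpha = 0.11*42148.09/(1+42148.09) + 44*42148.09/(4100+42148.09) + 2.75e-4*42148.09 + 0.003 = 51.803

51.803 dB/km


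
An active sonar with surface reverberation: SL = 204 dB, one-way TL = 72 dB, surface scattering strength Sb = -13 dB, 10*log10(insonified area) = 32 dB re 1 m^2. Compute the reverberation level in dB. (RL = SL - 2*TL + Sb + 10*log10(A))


RL = SL - 2*TL + Sb + 10*log10(A) = 204 - 2*72 + (-13) + 32 = 79

79 dB


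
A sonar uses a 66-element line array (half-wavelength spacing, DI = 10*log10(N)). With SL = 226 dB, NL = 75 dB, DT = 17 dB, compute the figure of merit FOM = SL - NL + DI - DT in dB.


Step 1: DI = 10*log10(66) = 18.2 dB
Step 2: FOM = SL - NL + DI - DT = 226 - 75 + 18.2 - 17 = 152.2

152.2 dB


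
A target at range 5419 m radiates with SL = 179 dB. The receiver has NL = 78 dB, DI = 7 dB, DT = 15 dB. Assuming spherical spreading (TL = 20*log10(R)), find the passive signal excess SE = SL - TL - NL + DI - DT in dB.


Step 1: TL = 20*log10(5419) = 74.68 dB
Step 2: SE = 179 - 74.68 - 78 + 7 - 15 = 18.32

18.32 dB


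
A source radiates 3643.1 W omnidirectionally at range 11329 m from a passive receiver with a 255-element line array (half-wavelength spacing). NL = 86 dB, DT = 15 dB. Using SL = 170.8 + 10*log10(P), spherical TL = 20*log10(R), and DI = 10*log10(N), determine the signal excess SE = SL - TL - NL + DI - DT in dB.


Step 1: SL = 170.8 + 10*log10(3643.1) = 206.41 dB
Step 2: TL = 20*log10(11329) = 81.08 dB
Step 3: DI = 10*log10(255) = 24.07 dB
Step 4: SE = SL - TL - NL + DI - DT = 206.41 - 81.08 - 86 + 24.07 - 15 = 48.4

48.4 dB


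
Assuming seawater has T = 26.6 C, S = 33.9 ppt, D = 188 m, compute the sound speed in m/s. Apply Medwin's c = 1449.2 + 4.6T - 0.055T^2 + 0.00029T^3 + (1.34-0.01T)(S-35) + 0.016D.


c = 1449.2 + 4.6*26.6 - 0.055*26.6^2 + 0.00029*26.6^3 + (1.34 - 0.01*26.6)*(33.9 - 35) + 0.016*188 = 1539.93

1539.93 m/s


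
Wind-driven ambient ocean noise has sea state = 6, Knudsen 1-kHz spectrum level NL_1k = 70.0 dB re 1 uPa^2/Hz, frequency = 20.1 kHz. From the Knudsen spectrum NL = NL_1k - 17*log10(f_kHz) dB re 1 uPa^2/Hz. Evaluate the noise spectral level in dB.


47.85 dB


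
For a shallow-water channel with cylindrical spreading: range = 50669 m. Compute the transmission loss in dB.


TL = 10*log10(50669) = 47.05

47.05 dB


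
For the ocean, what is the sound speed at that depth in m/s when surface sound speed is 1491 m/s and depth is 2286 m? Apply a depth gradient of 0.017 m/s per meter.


c = 1491 + 0.017 * 2286 = 1529.862

1529.862 m/s


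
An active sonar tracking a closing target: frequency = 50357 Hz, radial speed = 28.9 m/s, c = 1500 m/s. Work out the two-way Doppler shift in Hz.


1940.42 Hz


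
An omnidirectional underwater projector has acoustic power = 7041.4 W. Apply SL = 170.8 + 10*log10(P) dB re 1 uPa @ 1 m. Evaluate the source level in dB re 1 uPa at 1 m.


SL = 170.8 + 10*log10(7041.4) = 170.8 + 38.48 = 209.28

209.28 dB


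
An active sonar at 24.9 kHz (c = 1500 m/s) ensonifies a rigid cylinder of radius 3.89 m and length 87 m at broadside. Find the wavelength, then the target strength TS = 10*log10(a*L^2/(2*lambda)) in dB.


Step 1: lambda = c/f = 1500/24900 = 0.06024 m
Step 2: TS = 10*log10(a*L^2/(2*lambda)) = 10*log10(3.89*87^2/(2*0.06024)) = 53.88

53.88 dB


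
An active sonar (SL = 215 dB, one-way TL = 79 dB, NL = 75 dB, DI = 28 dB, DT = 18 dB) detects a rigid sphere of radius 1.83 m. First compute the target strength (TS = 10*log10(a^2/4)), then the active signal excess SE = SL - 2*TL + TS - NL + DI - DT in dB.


Step 1: TS = 10*log10(1.83^2/4) = -0.77 dB
Step 2: SE = SL - 2*TL + TS - NL + DI - DT = 215 - 2*79 + (-0.77) - 75 + 28 - 18 = -8.77

-8.77 dB


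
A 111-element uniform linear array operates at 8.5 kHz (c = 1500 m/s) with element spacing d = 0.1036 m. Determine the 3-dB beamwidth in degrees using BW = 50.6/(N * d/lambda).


0.78 deg


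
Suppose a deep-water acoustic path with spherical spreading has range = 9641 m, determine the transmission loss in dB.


TL = 20*log10(9641) = 79.68

79.68 dB


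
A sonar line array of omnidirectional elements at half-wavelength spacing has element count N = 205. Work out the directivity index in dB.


DI = 10*log10(205) = 23.12

23.12 dB


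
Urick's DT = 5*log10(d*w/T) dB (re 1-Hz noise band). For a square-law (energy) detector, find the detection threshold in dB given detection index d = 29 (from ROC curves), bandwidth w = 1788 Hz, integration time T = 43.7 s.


DT = 5*log10(d*w/T) = 5*log10(29 * 1788 / 43.7) = 5*log10(1186.54) = 15.37

15.37 dB


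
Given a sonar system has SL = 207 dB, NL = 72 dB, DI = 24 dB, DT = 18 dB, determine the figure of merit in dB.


FOM = SL - NL + DI - DT = 207 - 72 + 24 - 18 = 141

141 dB


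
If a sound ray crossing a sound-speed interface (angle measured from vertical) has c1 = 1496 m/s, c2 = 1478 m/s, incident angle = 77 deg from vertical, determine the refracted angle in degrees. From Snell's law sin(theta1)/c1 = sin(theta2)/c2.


sin(theta2) = (c2/c1)*sin(theta1) = (1478/1496)*sin(77 deg) = 0.96265
theta2 = arcsin(0.96265) = 74.29

74.29 deg


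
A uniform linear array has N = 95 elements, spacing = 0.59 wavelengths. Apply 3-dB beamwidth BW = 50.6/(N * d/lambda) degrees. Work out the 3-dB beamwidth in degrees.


0.9 deg


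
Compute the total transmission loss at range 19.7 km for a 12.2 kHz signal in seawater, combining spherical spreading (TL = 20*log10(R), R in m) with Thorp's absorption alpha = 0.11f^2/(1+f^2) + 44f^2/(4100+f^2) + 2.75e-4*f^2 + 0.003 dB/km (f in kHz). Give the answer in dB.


Step 1 (Thorp): alpha = 0.11*148.84/(1+148.84) + 44*148.84/(4100+148.84) + 2.75e-4*148.84 + 0.003 = 1.6945 dB/km
Step 2: TL_spread = 20*log10(19700) = 85.89 dB
Step 3: TL_abs = alpha*R = 1.6945 * 19.7 = 33.38 dB
Step 4: TL_total = 85.89 + 33.38 = 119.27

119.27 dB


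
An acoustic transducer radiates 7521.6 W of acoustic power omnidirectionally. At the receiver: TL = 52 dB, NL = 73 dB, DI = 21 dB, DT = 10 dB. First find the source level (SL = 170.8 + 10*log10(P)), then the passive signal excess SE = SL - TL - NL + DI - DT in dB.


Step 1: SL = 170.8 + 10*log10(7521.6) = 209.56 dB
Step 2: SE = SL - TL - NL + DI - DT = 209.56 - 52 - 73 + 21 - 10 = 95.56

95.56 dB


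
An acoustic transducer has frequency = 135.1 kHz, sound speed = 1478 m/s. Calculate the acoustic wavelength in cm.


lambda = c/f = 1478 / 135100 = 0.0109 m = 1.09 cm

1.09 cm


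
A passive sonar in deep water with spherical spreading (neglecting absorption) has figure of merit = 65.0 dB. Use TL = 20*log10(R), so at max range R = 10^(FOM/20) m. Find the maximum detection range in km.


At max range FOM = TL, so 20*log10(R) = 65.0
R = 10^(65.0/20) = 1778.28 m = 1.78 km

1.78 km


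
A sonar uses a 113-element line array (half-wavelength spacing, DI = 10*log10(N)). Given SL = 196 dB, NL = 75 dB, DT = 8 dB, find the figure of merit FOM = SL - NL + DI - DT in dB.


133.53 dB


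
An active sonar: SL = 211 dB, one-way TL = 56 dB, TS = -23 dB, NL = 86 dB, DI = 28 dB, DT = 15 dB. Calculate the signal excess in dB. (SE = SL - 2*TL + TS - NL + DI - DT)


SE = SL - 2*TL + TS - NL + DI - DT = 211 - 2*56 + (-23) - 86 + 28 - 15 = 3

3 dB


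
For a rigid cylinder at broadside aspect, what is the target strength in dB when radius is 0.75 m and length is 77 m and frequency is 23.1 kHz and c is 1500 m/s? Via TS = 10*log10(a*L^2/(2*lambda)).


lambda = 1500/23100 = 0.06494 m
TS = 10*log10(0.75*77^2/(2*0.06494)) = 45.35

45.35 dB


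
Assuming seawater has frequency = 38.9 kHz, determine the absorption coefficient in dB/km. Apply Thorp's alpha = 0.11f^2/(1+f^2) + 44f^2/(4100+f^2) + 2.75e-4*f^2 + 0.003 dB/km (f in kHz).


12.391 dB/km
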